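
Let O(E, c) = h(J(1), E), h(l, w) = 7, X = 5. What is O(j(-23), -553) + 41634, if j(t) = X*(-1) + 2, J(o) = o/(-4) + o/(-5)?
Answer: 41641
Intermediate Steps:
J(o) = -9*o/20 (J(o) = o*(-¼) + o*(-⅕) = -o/4 - o/5 = -9*o/20)
j(t) = -3 (j(t) = 5*(-1) + 2 = -5 + 2 = -3)
O(E, c) = 7
O(j(-23), -553) + 41634 = 7 + 41634 = 41641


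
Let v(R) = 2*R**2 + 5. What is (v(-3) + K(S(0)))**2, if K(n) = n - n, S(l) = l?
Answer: 529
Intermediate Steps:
v(R) = 5 + 2*R**2
K(n) = 0
(v(-3) + K(S(0)))**2 = ((5 + 2*(-3)**2) + 0)**2 = ((5 + 2*9) + 0)**2 = ((5 + 18) + 0)**2 = (23 + 0)**2 = 23**2 = 529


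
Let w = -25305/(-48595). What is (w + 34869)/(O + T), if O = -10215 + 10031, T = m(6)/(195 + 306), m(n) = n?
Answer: -1048069956/5530111 ≈ -189.52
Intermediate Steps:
T = 2/167 (T = 6/(195 + 306) = 6/501 = 6*(1/501) = 2/167 ≈ 0.011976)
O = -184
w = 5061/9719 (w = -25305*(-1/48595) = 5061/9719 ≈ 0.52073)
(w + 34869)/(O + T) = (5061/9719 + 34869)/(-184 + 2/167) = 338896872/(9719*(-30726/167)) = (338896872/9719)*(-167/30726) = -1048069956/5530111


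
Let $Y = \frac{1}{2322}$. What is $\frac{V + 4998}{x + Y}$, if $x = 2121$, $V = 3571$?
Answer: $\frac{19897218}{4924963} \approx 4.0401$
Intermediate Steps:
$Y = \frac{1}{2322} \approx 0.00043066$
$\frac{V + 4998}{x + Y} = \frac{3571 + 4998}{2121 + \frac{1}{2322}} = \frac{8569}{\frac{4924963}{2322}} = 8569 \cdot \frac{2322}{4924963} = \frac{19897218}{4924963}$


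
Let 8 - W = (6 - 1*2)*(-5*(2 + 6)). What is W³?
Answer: 4741632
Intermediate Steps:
W = 168 (W = 8 - (6 - 1*2)*(-5*(2 + 6)) = 8 - (6 - 2)*(-5*8) = 8 - 4*(-40) = 8 - 1*(-160) = 8 + 160 = 168)
W³ = 168³ = 4741632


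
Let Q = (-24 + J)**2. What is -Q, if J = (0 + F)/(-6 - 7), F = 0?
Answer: -576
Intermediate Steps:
J = 0 (J = (0 + 0)/(-6 - 7) = 0/(-13) = 0*(-1/13) = 0)
Q = 576 (Q = (-24 + 0)**2 = (-24)**2 = 576)
-Q = -1*576 = -576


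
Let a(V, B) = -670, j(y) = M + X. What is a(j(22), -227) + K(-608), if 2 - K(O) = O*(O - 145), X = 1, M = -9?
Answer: -458492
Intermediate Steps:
j(y) = -8 (j(y) = -9 + 1 = -8)
K(O) = 2 - O*(-145 + O) (K(O) = 2 - O*(O - 145) = 2 - O*(-145 + O))
a(j(22), -227) + K(-608) = -670 + (2 - 1*(-608)**2 + 145*(-608)) = -670 + (2 - 1*369664 - 88160) = -670 + (2 - 369664 - 88160) = -670 - 457822 = -458492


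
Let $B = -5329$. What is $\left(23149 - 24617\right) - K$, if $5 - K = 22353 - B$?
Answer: $26209$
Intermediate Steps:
$K = -27677$ ($K = 5 - \left(22353 - -5329\right) = 5 - \left(22353 + 5329\right) = 5 - 27682 = -27677$)
$\left(23149 - 24617\right) - K = \left(23149 - 24617\right) - -27677 = -1468 + 27677 = 26209$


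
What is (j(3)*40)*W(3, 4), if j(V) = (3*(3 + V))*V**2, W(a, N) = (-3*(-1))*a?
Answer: 58320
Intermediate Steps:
W(a, N) = 3*a
j(V) = V**2*(9 + 3*V) (j(V) = (9 + 3*V)*V**2 = V**2*(9 + 3*V))
(j(3)*40)*W(3, 4) = ((3*3**2*(3 + 3))*40)*(3*3) = ((3*9*6)*40)*9 = (162*40)*9 = 6480*9 = 58320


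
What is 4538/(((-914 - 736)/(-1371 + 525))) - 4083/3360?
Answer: 143253337/61600 ≈ 2325.5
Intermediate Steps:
4538/(((-914 - 736)/(-1371 + 525))) - 4083/3360 = 4538/((-1650/(-846))) - 4083*1/3360 = 4538/((-1650*(-1/846))) - 1361/1120 = 4538/(275/141) - 1361/1120 = 4538*(141/275) - 1361/1120 = 639858/275 - 1361/1120 = 143253337/61600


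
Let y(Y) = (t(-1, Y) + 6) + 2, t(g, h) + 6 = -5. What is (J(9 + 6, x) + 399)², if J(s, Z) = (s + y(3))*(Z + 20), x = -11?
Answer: 257049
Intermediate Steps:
t(g, h) = -11 (t(g, h) = -6 - 5 = -11)
y(Y) = -3 (y(Y) = (-11 + 6) + 2 = -5 + 2 = -3)
J(s, Z) = (-3 + s)*(20 + Z) (J(s, Z) = (s - 3)*(Z + 20) = (-3 + s)*(20 + Z))
(J(9 + 6, x) + 399)² = ((-60 - 3*(-11) + 20*(9 + 6) - 11*(9 + 6)) + 399)² = ((-60 + 33 + 20*15 - 11*15) + 399)² = ((-60 + 33 + 300 - 165) + 399)² = (108 + 399)² = 507² = 257049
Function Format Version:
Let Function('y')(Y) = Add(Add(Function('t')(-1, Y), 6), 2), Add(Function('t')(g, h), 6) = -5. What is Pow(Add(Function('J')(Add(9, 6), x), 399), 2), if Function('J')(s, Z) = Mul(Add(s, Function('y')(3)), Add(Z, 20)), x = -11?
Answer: 257049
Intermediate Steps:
Function('t')(g, h) = -11 (Function('t')(g, h) = Add(-6, -5) = -11)
Function('y')(Y) = -3 (Function('y')(Y) = Add(Add(-11, 6), 2) = Add(-5, 2) = -3)
Function('J')(s, Z) = Mul(Add(-3, s), Add(20, Z)) (Function('J')(s, Z) = Mul(Add(s, -3), Add(Z, 20)) = Mul(Add(-3, s), Add(20, Z)))
Pow(Add(Function('J')(Add(9, 6), x), 399), 2) = Pow(Add(Add(-60, Mul(-3, -11), Mul(20, Add(9, 6)), Mul(-11, Add(9, 6))), 399), 2) = Pow(Add(Add(-60, 33, Mul(20, 15), Mul(-11, 15)), 399), 2) = Pow(Add(Add(-60, 33, 300, -165), 399), 2) = Pow(Add(108, 399), 2) = Pow(507, 2) = 257049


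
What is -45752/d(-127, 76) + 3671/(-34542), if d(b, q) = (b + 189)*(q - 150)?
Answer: 390880759/39619674 ≈ 9.8658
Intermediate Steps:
d(b, q) = (-150 + q)*(189 + b) (d(b, q) = (189 + b)*(-150 + q) = (-150 + q)*(189 + b))
-45752/d(-127, 76) + 3671/(-34542) = -45752/(-28350 - 150*(-127) + 189*76 - 127*76) + 3671/(-34542) = -45752/(-28350 + 19050 + 14364 - 9652) + 3671*(-1/34542) = -45752/(-4588) - 3671/34542 = -45752*(-1/4588) - 3671/34542 = 11438/1147 - 3671/34542 = 390880759/39619674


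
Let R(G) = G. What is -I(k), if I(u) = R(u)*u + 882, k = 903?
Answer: -816291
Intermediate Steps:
I(u) = 882 + u² (I(u) = u*u + 882 = u² + 882 = 882 + u²)
-I(k) = -(882 + 903²) = -(882 + 815409) = -1*816291 = -816291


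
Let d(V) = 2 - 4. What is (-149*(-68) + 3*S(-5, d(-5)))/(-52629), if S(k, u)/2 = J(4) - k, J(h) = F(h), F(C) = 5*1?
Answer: -10192/52629 ≈ -0.19366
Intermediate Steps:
F(C) = 5
J(h) = 5
d(V) = -2
S(k, u) = 10 - 2*k (S(k, u) = 2*(5 - k) = 10 - 2*k)
(-149*(-68) + 3*S(-5, d(-5)))/(-52629) = (-149*(-68) + 3*(10 - 2*(-5)))/(-52629) = (10132 + 3*(10 + 10))*(-1/52629) = (10132 + 3*20)*(-1/52629) = (10132 + 60)*(-1/52629) = 10192*(-1/52629) = -10192/52629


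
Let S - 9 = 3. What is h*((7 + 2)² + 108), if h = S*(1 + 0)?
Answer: 2268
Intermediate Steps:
S = 12 (S = 9 + 3 = 12)
h = 12 (h = 12*(1 + 0) = 12*1 = 12)
h*((7 + 2)² + 108) = 12*((7 + 2)² + 108) = 12*(9² + 108) = 12*(81 + 108) = 12*189 = 2268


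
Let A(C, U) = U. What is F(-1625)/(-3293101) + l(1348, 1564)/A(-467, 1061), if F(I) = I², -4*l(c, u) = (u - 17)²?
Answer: -7892285763609/13975920644 ≈ -564.71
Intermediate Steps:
l(c, u) = -(-17 + u)²/4 (l(c, u) = -(u - 17)²/4 = -(-17 + u)²/4)
F(-1625)/(-3293101) + l(1348, 1564)/A(-467, 1061) = (-1625)²/(-3293101) - (-17 + 1564)²/4/1061 = 2640625*(-1/3293101) - ¼*1547²*(1/1061) = -2640625/3293101 - ¼*2393209*(1/1061) = -2640625/3293101 - 2393209/4*1/1061 = -2640625/3293101 - 2393209/4244 = -7892285763609/13975920644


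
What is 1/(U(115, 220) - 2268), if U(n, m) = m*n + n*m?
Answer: 1/48332 ≈ 2.0690e-5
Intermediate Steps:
U(n, m) = 2*m*n (U(n, m) = m*n + m*n = 2*m*n)
1/(U(115, 220) - 2268) = 1/(2*220*115 - 2268) = 1/(50600 - 2268) = 1/48332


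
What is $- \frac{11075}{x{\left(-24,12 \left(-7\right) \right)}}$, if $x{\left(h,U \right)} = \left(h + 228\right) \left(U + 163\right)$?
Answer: $- \frac{11075}{16116} \approx -0.68721$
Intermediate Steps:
$x{\left(h,U \right)} = \left(163 + U\right) \left(228 + h\right)$ ($x{\left(h,U \right)} = \left(228 + h\right) \left(163 + U\right) = \left(163 + U\right) \left(228 + h\right)$)
$- \frac{11075}{x{\left(-24,12 \left(-7\right) \right)}} = - \frac{11075}{37164 + 163 \left(-24\right) + 228 \cdot 12 \left(-7\right) + 12 \left(-7\right) \left(-24\right)} = - \frac{11075}{37164 - 3912 + 228 \left(-84\right) - -2016} = - \frac{11075}{37164 - 3912 - 19152 + 2016} = - \frac{11075}{16116}$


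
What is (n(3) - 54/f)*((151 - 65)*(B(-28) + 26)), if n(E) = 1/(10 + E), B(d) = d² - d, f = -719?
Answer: 102408628/9347 ≈ 10956.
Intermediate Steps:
n(E) = 1/(10 + E)
(n(3) - 54/f)*((151 - 65)*(B(-28) + 26)) = (1/(10 + 3) - 54/(-719))*((151 - 65)*(-28*(-1 - 28) + 26)) = (1/13 - 54*(-1/719))*(86*(-28*(-29) + 26)) = (1/13 + 54/719)*(86*(812 + 26)) = 1421*(86*838)/9347 = (1421/9347)*72068 = 102408628/9347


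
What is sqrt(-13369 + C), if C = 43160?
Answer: 31*sqrt(31) ≈ 172.60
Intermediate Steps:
sqrt(-13369 + C) = sqrt(-13369 + 43160) = sqrt(29791) = 31*sqrt(31)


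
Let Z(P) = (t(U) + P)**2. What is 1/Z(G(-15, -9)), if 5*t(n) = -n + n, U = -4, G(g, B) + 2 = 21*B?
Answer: 1/36481 ≈ 2.7412e-5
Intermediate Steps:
G(g, B) = -2 + 21*B
t(n) = 0 (t(n) = (-n + n)/5 = (1/5)*0 = 0)
Z(P) = P**2 (Z(P) = (0 + P)**2 = P**2)
1/Z(G(-15, -9)) = 1/((-2 + 21*(-9))**2) = 1/((-2 - 189)**2) = 1/((-191)**2) = 1/36481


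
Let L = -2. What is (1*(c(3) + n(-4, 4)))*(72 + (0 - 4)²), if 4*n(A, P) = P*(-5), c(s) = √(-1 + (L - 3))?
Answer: -440 + 88*I*√6 ≈ -440.0 + 215.56*I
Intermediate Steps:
c(s) = I*√6 (c(s) = √(-1 + (-2 - 3)) = √(-1 - 5) = √(-6) = I*√6)
n(A, P) = -5*P/4 (n(A, P) = (P*(-5))/4 = (-5*P)/4 = -5*P/4)
(1*(c(3) + n(-4, 4)))*(72 + (0 - 4)²) = (1*(I*√6 - 5/4*4))*(72 + (0 - 4)²) = (1*(I*√6 - 5))*(72 + (-4)²) = (1*(-5 + I*√6))*(72 + 16) = (-5 + I*√6)*88 = -440 + 88*I*√6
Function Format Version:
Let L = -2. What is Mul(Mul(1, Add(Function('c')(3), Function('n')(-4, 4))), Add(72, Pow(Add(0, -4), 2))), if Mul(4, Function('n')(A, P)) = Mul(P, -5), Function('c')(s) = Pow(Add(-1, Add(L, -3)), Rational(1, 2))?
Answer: Add(-440, Mul(88, I, Pow(6, Rational(1, 2)))) ≈ Add(-440.00, Mul(215.56, I))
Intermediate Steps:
Function('c')(s) = Mul(I, Pow(6, Rational(1, 2))) (Function('c')(s) = Pow(Add(-1, Add(-2, -3)), Rational(1, 2)) = Pow(Add(-1, -5), Rational(1, 2)) = Pow(-6, Rational(1, 2)) = Mul(I, Pow(6, Rational(1, 2))))
Function('n')(A, P) = Mul(Rational(-5, 4), P) (Function('n')(A, P) = Mul(Rational(1, 4), Mul(P, -5)) = Mul(Rational(1, 4), Mul(-5, P)) = Mul(Rational(-5, 4), P))
Mul(Mul(1, Add(Function('c')(3), Function('n')(-4, 4))), Add(72, Pow(Add(0, -4), 2))) = Mul(Mul(1, Add(Mul(I, Pow(6, Rational(1, 2))), Mul(Rational(-5, 4), 4))), Add(72, Pow(Add(0, -4), 2))) = Mul(Mul(1, Add(Mul(I, Pow(6, Rational(1, 2))), -5)), Add(72, Pow(-4, 2))) = Mul(Mul(1, Add(-5, Mul(I, Pow(6, Rational(1, 2))))), Add(72, 16)) = Mul(Add(-5, Mul(I, Pow(6, Rational(1, 2)))), 88) = Add(-440, Mul(88, I, Pow(6, Rational(1, 2))))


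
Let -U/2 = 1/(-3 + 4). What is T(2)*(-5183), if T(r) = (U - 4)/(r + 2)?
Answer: 15549/2 ≈ 7774.5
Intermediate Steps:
U = -2 (U = -2/(-3 + 4) = -2/1 = -2*1 = -2)
T(r) = -6/(2 + r) (T(r) = (-2 - 4)/(r + 2) = -6/(2 + r))
T(2)*(-5183) = -6/(2 + 2)*(-5183) = -6/4*(-5183) = -6*1/4*(-5183) = -3/2*(-5183) = 15549/2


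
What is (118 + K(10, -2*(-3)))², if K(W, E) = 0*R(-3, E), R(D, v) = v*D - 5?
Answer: 13924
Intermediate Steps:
R(D, v) = -5 + D*v (R(D, v) = D*v - 5 = -5 + D*v)
K(W, E) = 0 (K(W, E) = 0*(-5 - 3*E) = 0)
(118 + K(10, -2*(-3)))² = (118 + 0)² = 118² = 13924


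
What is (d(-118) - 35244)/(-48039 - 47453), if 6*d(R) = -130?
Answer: 105797/286476 ≈ 0.36931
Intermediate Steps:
d(R) = -65/3 (d(R) = (⅙)*(-130) = -65/3)
(d(-118) - 35244)/(-48039 - 47453) = (-65/3 - 35244)/(-48039 - 47453) = -105797/3/(-95492) = -105797/3*(-1/95492) = 105797/286476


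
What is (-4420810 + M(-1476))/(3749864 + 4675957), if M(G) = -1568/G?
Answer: -1631278498/3109127949 ≈ -0.52467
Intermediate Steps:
(-4420810 + M(-1476))/(3749864 + 4675957) = (-4420810 - 1568/(-1476))/(3749864 + 4675957) = (-4420810 - 1568*(-1/1476))/8425821 = (-4420810 + 392/369)*(1/8425821) = -1631278498/369*1/8425821 = -1631278498/3109127949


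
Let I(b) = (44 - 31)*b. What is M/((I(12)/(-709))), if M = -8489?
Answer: 462977/12 ≈ 38581.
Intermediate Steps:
I(b) = 13*b
M/((I(12)/(-709))) = -8489/((13*12)/(-709)) = -8489/(156*(-1/709)) = -8489/(-156/709) = -8489*(-709/156) = 462977/12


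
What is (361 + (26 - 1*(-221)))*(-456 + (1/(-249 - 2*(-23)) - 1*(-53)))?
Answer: -49740480/203 ≈ -2.4503e+5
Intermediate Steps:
(361 + (26 - 1*(-221)))*(-456 + (1/(-249 - 2*(-23)) - 1*(-53))) = (361 + (26 + 221))*(-456 + (1/(-249 + 46) + 53)) = (361 + 247)*(-456 + (1/(-203) + 53)) = 608*(-456 + (-1/203 + 53)) = 608*(-456 + 10758/203) = 608*(-81810/203) = -49740480/203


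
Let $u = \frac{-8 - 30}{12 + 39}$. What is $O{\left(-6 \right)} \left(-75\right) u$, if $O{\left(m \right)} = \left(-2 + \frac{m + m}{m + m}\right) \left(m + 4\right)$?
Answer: $\frac{1900}{17} \approx 111.76$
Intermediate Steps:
$O{\left(m \right)} = -4 - m$ ($O{\left(m \right)} = \left(-2 + \frac{2 m}{2 m}\right) \left(4 + m\right) = \left(-2 + 2 m \frac{1}{2 m}\right) \left(4 + m\right) = \left(-2 + 1\right) \left(4 + m\right) = - (4 + m) = -4 - m$)
$u = - \frac{38}{51} \approx -0.7451$
$O{\left(-6 \right)} \left(-75\right) u = \left(-4 - -6\right) \left(-75\right) \left(- \frac{38}{51}\right) = \left(-4 + 6\right) \left(-75\right) \left(- \frac{38}{51}\right) = 2 \left(-75\right) \left(- \frac{38}{51}\right) = \left(-150\right) \left(- \frac{38}{51}\right) = \frac{1900}{17}$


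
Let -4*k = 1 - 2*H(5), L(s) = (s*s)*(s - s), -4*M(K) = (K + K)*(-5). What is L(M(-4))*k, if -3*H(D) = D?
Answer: 0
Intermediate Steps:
H(D) = -D/3
M(K) = 5*K/2 (M(K) = -(K + K)*(-5)/4 = -2*K*(-5)/4 = -(-5)*K/2 = 5*K/2)
L(s) = 0 (L(s) = s**2*0 = 0)
k = -13/12 (k = -(1 - (-2)*5/3)/4 = -(1 - 2*(-5/3))/4 = -(1 + 10/3)/4 = -1/4*13/3 = -13/12 ≈ -1.0833)
L(M(-4))*k = 0*(-13/12) = 0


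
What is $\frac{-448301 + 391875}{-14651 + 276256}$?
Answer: $- \frac{56426}{261605} \approx -0.21569$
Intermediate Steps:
$\frac{-448301 + 391875}{-14651 + 276256} = - \frac{56426}{261605}$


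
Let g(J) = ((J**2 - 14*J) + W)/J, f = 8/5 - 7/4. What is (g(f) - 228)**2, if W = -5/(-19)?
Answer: 77312358601/1299600 ≈ 59489.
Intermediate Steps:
W = 5/19 (W = -5*(-1/19) = 5/19 ≈ 0.26316)
f = -3/20 (f = 8*(1/5) - 7*1/4 = 8/5 - 7/4 = -3/20 ≈ -0.15000)
g(J) = (5/19 + J**2 - 14*J)/J (g(J) = ((J**2 - 14*J) + 5/19)/J = (5/19 + J**2 - 14*J)/J)
(g(f) - 228)**2 = ((-14 - 3/20 + 5/(19*(-3/20))) - 228)**2 = ((-14 - 3/20 + (5/19)*(-20/3)) - 228)**2 = ((-14 - 3/20 - 100/57) - 228)**2 = (-18131/1140 - 228)**2 = (-278051/1140)**2 = 77312358601/1299600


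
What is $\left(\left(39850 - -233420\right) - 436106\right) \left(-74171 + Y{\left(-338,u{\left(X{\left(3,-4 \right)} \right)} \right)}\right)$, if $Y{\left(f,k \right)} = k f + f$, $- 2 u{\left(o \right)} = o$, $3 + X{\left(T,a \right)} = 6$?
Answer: $12050189672$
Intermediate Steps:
$X{\left(T,a \right)} = 3$ ($X{\left(T,a \right)} = -3 + 6 = 3$)
$u{\left(o \right)} = - \frac{o}{2}$
$Y{\left(f,k \right)} = f + f k$ ($Y{\left(f,k \right)} = f k + f = f + f k$)
$\left(\left(39850 - -233420\right) - 436106\right) \left(-74171 + Y{\left(-338,u{\left(X{\left(3,-4 \right)} \right)} \right)}\right) = \left(\left(39850 - -233420\right) - 436106\right) \left(-74171 - 338 \left(1 - \frac{3}{2}\right)\right) = \left(\left(39850 + 233420\right) - 436106\right) \left(-74171 - 338 \left(1 - \frac{3}{2}\right)\right) = \left(273270 - 436106\right) \left(-74171 - -169\right) = - 162836 \left(-74171 + 169\right) = \left(-162836\right) \left(-74002\right) = 12050189672$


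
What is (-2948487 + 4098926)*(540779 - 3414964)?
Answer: -3306574517215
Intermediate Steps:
(-2948487 + 4098926)*(540779 - 3414964) = 1150439*(-2874185) = -3306574517215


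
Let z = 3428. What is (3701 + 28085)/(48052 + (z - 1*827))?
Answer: 31786/50653 ≈ 0.62752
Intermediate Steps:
(3701 + 28085)/(48052 + (z - 1*827)) = (3701 + 28085)/(48052 + (3428 - 1*827)) = 31786/(48052 + (3428 - 827)) = 31786/(48052 + 2601) = 31786/50653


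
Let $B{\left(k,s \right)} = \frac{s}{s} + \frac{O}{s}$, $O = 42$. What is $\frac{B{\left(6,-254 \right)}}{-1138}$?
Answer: $- \frac{53}{72263} \approx -0.00073343$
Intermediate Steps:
$B{\left(k,s \right)} = 1 + \frac{42}{s}$ ($B{\left(k,s \right)} = \frac{s}{s} + \frac{42}{s} = 1 + \frac{42}{s}$)
$\frac{B{\left(6,-254 \right)}}{-1138} = \frac{\frac{1}{-254} \left(42 - 254\right)}{-1138} = \left(- \frac{1}{254}\right) \left(-212\right) \left(- \frac{1}{1138}\right) = \frac{106}{127} \left(- \frac{1}{1138}\right) = - \frac{53}{72263}$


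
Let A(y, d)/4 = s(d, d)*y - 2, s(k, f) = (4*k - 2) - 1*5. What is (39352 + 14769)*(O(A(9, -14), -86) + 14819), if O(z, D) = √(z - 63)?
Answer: 802019099 + 54121*I*√2339 ≈ 8.0202e+8 + 2.6175e+6*I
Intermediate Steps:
s(k, f) = -7 + 4*k (s(k, f) = (-2 + 4*k) - 5 = -7 + 4*k)
A(y, d) = -8 + 4*y*(-7 + 4*d) (A(y, d) = 4*((-7 + 4*d)*y - 2) = 4*(y*(-7 + 4*d) - 2) = 4*(-2 + y*(-7 + 4*d)) = -8 + 4*y*(-7 + 4*d))
O(z, D) = √(-63 + z)
(39352 + 14769)*(O(A(9, -14), -86) + 14819) = (39352 + 14769)*(√(-63 + (-8 + 4*9*(-7 + 4*(-14)))) + 14819) = 54121*(√(-63 + (-8 + 4*9*(-7 - 56))) + 14819) = 54121*(√(-63 + (-8 + 4*9*(-63))) + 14819) = 54121*(√(-63 + (-8 - 2268)) + 14819) = 54121*(√(-63 - 2276) + 14819) = 54121*(√(-2339) + 14819) = 54121*(I*√2339 + 14819) = 54121*(14819 + I*√2339) = 802019099 + 54121*I*√2339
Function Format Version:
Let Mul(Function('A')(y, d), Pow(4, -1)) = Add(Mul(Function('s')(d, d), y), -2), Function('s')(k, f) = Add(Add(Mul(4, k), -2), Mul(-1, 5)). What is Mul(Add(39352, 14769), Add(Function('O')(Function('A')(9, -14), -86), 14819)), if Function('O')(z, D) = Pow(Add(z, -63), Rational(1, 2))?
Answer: Add(802019099, Mul(54121, I, Pow(2339, Rational(1, 2)))) ≈ Add(8.0202e+8, Mul(2.6175e+6, I))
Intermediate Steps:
Function('s')(k, f) = Add(-7, Mul(4, k)) (Function('s')(k, f) = Add(Add(-2, Mul(4, k)), -5) = Add(-7, Mul(4, k)))
Function('A')(y, d) = Add(-8, Mul(4, y, Add(-7, Mul(4, d)))) (Function('A')(y, d) = Mul(4, Add(Mul(Add(-7, Mul(4, d)), y), -2)) = Mul(4, Add(Mul(y, Add(-7, Mul(4, d))), -2)) = Mul(4, Add(-2, Mul(y, Add(-7, Mul(4, d))))) = Add(-8, Mul(4, y, Add(-7, Mul(4, d)))))
Function('O')(z, D) = Pow(Add(-63, z), Rational(1, 2))
Mul(Add(39352, 14769), Add(Function('O')(Function('A')(9, -14), -86), 14819)) = Mul(Add(39352, 14769), Add(Pow(Add(-63, Add(-8, Mul(4, 9, Add(-7, Mul(4, -14))))), Rational(1, 2)), 14819)) = Mul(54121, Add(Pow(Add(-63, Add(-8, Mul(4, 9, Add(-7, -56)))), Rational(1, 2)), 14819)) = Mul(54121, Add(Pow(Add(-63, Add(-8, Mul(4, 9, -63))), Rational(1, 2)), 14819)) = Mul(54121, Add(Pow(Add(-63, Add(-8, -2268)), Rational(1, 2)), 14819)) = Mul(54121, Add(Pow(Add(-63, -2276), Rational(1, 2)), 14819)) = Mul(54121, Add(Pow(-2339, Rational(1, 2)), 14819)) = Mul(54121, Add(Mul(I, Pow(2339, Rational(1, 2))), 14819)) = Mul(54121, Add(14819, Mul(I, Pow(2339, Rational(1, 2))))) = Add(802019099, Mul(54121, I, Pow(2339, Rational(1, 2))))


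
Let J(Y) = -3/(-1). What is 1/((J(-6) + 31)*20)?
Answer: 1/680 ≈ 0.0014706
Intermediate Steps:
J(Y) = 3 (J(Y) = -3*(-1) = 3)
1/((J(-6) + 31)*20) = 1/((3 + 31)*20) = 1/(34*20) = 1/680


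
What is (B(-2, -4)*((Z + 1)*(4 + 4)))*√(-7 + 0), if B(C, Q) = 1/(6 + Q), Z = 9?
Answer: 40*I*√7 ≈ 105.83*I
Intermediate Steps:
(B(-2, -4)*((Z + 1)*(4 + 4)))*√(-7 + 0) = (((9 + 1)*(4 + 4))/(6 - 4))*√(-7 + 0) = ((10*8)/2)*√(-7) = ((½)*80)*(I*√7) = 40*(I*√7) = 40*I*√7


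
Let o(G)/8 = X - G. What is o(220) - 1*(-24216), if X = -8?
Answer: 22392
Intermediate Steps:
o(G) = -64 - 8*G (o(G) = 8*(-8 - G) = -64 - 8*G)
o(220) - 1*(-24216) = (-64 - 8*220) - 1*(-24216) = (-64 - 1760) + 24216 = -1824 + 24216 = 22392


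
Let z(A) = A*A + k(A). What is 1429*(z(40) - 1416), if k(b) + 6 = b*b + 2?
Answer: 2543620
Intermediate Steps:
k(b) = -4 + b² (k(b) = -6 + (b*b + 2) = -6 + (b² + 2) = -6 + (2 + b²) = -4 + b²)
z(A) = -4 + 2*A² (z(A) = A*A + (-4 + A²) = A² + (-4 + A²) = -4 + 2*A²)
1429*(z(40) - 1416) = 1429*((-4 + 2*40²) - 1416) = 1429*((-4 + 2*1600) - 1416) = 1429*((-4 + 3200) - 1416) = 1429*(3196 - 1416) = 1429*1780 = 2543620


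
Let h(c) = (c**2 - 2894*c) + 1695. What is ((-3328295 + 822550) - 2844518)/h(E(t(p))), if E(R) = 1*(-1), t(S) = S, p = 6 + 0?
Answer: -1783421/1530 ≈ -1165.6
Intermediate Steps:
p = 6
E(R) = -1
h(c) = 1695 + c**2 - 2894*c
((-3328295 + 822550) - 2844518)/h(E(t(p))) = ((-3328295 + 822550) - 2844518)/(1695 + (-1)**2 - 2894*(-1)) = (-2505745 - 2844518)/(1695 + 1 + 2894) = -5350263/4590 = -5350263*1/4590 = -1783421/1530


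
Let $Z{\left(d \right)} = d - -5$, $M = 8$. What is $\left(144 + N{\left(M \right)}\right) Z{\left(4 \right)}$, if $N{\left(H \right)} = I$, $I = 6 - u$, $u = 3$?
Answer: $1323$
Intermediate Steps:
$Z{\left(d \right)} = 5 + d$ ($Z{\left(d \right)} = d + 5 = 5 + d$)
$I = 3$ ($I = 6 - 3 = 3$)
$N{\left(H \right)} = 3$
$\left(144 + N{\left(M \right)}\right) Z{\left(4 \right)} = \left(144 + 3\right) \left(5 + 4\right) = 147 \cdot 9 = 1323$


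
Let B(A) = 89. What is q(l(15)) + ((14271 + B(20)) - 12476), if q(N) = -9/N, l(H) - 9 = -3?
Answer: 3765/2 ≈ 1882.5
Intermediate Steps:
l(H) = 6 (l(H) = 9 - 3 = 6)
q(l(15)) + ((14271 + B(20)) - 12476) = -9/6 + ((14271 + 89) - 12476) = -9*⅙ + (14360 - 12476) = -3/2 + 1884 = 3765/2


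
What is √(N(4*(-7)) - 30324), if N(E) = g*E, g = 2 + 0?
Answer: 14*I*√155 ≈ 174.3*I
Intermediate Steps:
g = 2
N(E) = 2*E
√(N(4*(-7)) - 30324) = √(2*(4*(-7)) - 30324) = √(2*(-28) - 30324) = √(-56 - 30324) = √(-30380) = 14*I*√155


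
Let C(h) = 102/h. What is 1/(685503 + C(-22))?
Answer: 11/7540482 ≈ 1.4588e-6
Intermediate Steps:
1/(685503 + C(-22)) = 1/(685503 + 102/(-22)) = 1/(685503 + 102*(-1/22)) = 1/(685503 - 51/11) = 1/(7540482/11) = 11/7540482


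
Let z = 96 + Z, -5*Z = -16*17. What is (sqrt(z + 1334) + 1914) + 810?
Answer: 2724 + sqrt(37110)/5 ≈ 2762.5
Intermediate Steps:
Z = 272/5 (Z = -(-16)*17/5 = -1/5*(-272) = 272/5 ≈ 54.400)
z = 752/5 (z = 96 + 272/5 = 752/5 ≈ 150.40)
(sqrt(z + 1334) + 1914) + 810 = (sqrt(752/5 + 1334) + 1914) + 810 = (sqrt(7422/5) + 1914) + 810 = (sqrt(37110)/5 + 1914) + 810 = (1914 + sqrt(37110)/5) + 810 = 2724 + sqrt(37110)/5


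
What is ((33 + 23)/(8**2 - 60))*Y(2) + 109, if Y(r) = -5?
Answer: 39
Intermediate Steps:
((33 + 23)/(8**2 - 60))*Y(2) + 109 = ((33 + 23)/(8**2 - 60))*(-5) + 109 = (56/(64 - 60))*(-5) + 109 = (56/4)*(-5) + 109 = (56*(1/4))*(-5) + 109 = 14*(-5) + 109 = -70 + 109 = 39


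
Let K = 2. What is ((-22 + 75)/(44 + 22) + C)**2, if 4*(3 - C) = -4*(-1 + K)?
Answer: 100489/4356 ≈ 23.069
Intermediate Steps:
C = 4 (C = 3 - (-1)*(-1 + 2) = 3 - (-1) = 3 - 1/4*(-4) = 3 + 1 = 4)
((-22 + 75)/(44 + 22) + C)**2 = ((-22 + 75)/(44 + 22) + 4)**2 = (53/66 + 4)**2 = (317/66)**2 = 100489/4356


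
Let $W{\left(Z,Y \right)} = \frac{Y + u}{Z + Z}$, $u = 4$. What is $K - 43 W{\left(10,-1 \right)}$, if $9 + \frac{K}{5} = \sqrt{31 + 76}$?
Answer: $- \frac{1029}{20} + 5 \sqrt{107} \approx 0.2704$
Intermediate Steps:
$K = -45 + 5 \sqrt{107}$ ($K = -45 + 5 \sqrt{31 + 76} = -45 + 5 \sqrt{107} \approx 6.7204$)
$W{\left(Z,Y \right)} = \frac{4 + Y}{2 Z}$ ($W{\left(Z,Y \right)} = \frac{Y + 4}{Z + Z} = \frac{4 + Y}{2 Z}$)
$K - 43 W{\left(10,-1 \right)} = \left(-45 + 5 \sqrt{107}\right) - 43 \frac{4 - 1}{2 \cdot 10} = \left(-45 + 5 \sqrt{107}\right) - 43 \cdot \frac{1}{2} \cdot \frac{1}{10} \cdot 3 = \left(-45 + 5 \sqrt{107}\right) - \frac{129}{20} = - \frac{1029}{20} + 5 \sqrt{107}$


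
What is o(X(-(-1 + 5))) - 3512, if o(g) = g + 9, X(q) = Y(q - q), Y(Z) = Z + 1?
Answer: -3502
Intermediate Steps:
Y(Z) = 1 + Z
X(q) = 1 (X(q) = 1 + (q - q) = 1 + 0 = 1)
o(g) = 9 + g
o(X(-(-1 + 5))) - 3512 = (9 + 1) - 3512 = 10 - 3512 = -3502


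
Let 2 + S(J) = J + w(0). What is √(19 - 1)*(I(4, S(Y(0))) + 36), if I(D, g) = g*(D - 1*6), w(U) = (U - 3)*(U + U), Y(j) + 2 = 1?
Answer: 126*√2 ≈ 178.19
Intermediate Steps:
Y(j) = -1 (Y(j) = -2 + 1 = -1)
w(U) = 2*U*(-3 + U) (w(U) = (-3 + U)*(2*U) = 2*U*(-3 + U))
S(J) = -2 + J (S(J) = -2 + (J + 2*0*(-3 + 0)) = -2 + (J + 2*0*(-3)) = -2 + (J + 0) = -2 + J)
I(D, g) = g*(-6 + D) (I(D, g) = g*(D - 6) = g*(-6 + D))
√(19 - 1)*(I(4, S(Y(0))) + 36) = √(19 - 1)*((-2 - 1)*(-6 + 4) + 36) = √18*(-3*(-2) + 36) = (3*√2)*(6 + 36) = (3*√2)*42 = 126*√2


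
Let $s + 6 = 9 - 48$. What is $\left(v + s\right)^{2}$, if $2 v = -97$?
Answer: $\frac{34969}{4} \approx 8742.3$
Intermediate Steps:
$s = -45$ ($s = -6 + \left(9 - 48\right) = -6 - 39 = -45$)
$v = - \frac{97}{2}$ ($v = \frac{1}{2} \left(-97\right) = - \frac{97}{2} \approx -48.5$)
$\left(v + s\right)^{2} = \left(- \frac{97}{2} - 45\right)^{2} = \left(- \frac{187}{2}\right)^{2} = \frac{34969}{4}$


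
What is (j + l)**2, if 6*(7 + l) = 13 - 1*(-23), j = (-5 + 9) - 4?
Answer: 1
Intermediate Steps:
j = 0 (j = 4 - 4 = 0)
l = -1 (l = -7 + (13 - 1*(-23))/6 = -7 + (13 + 23)/6 = -7 + (1/6)*36 = -7 + 6 = -1)
(j + l)**2 = (0 - 1)**2 = (-1)**2 = 1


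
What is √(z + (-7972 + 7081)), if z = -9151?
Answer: I*√10042 ≈ 100.21*I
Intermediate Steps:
√(z + (-7972 + 7081)) = √(-9151 + (-7972 + 7081)) = √(-9151 - 891) = √(-10042) = I*√10042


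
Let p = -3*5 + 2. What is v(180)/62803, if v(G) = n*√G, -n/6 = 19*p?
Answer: 684*√5/4831 ≈ 0.31660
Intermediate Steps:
p = -13 (p = -15 + 2 = -13)
n = 1482 (n = -114*(-13) = -6*(-247) = 1482)
v(G) = 1482*√G
v(180)/62803 = (1482*√180)/62803 = (1482*(6*√5))*(1/62803) = (8892*√5)*(1/62803) = 684*√5/4831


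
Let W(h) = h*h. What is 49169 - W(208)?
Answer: 5905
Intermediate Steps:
W(h) = h**2
49169 - W(208) = 49169 - 1*208**2 = 49169 - 1*43264 = 49169 - 43264 = 5905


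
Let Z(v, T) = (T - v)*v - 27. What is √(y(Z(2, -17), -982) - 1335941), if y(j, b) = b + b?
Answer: I*√1337905 ≈ 1156.7*I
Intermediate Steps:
Z(v, T) = -27 + v*(T - v) (Z(v, T) = v*(T - v) - 27 = -27 + v*(T - v))
y(j, b) = 2*b
√(y(Z(2, -17), -982) - 1335941) = √(2*(-982) - 1335941) = √(-1964 - 1335941) = √(-1337905) = I*√1337905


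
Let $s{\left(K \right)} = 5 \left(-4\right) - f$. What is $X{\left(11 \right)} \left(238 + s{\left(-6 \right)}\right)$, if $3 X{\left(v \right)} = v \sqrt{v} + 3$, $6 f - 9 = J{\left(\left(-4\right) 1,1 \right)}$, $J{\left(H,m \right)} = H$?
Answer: $\frac{1303}{6} + \frac{14333 \sqrt{11}}{18} \approx 2858.1$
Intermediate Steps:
$f = \frac{5}{6}$ ($f = \frac{3}{2} + \frac{\left(-4\right) 1}{6} = \frac{3}{2} + \frac{1}{6} \left(-4\right) = \frac{3}{2} - \frac{2}{3} = \frac{5}{6} \approx 0.83333$)
$X{\left(v \right)} = 1 + \frac{v^{\frac{3}{2}}}{3}$ ($X{\left(v \right)} = \frac{v \sqrt{v} + 3}{3} = \frac{v^{\frac{3}{2}} + 3}{3} = \frac{3 + v^{\frac{3}{2}}}{3} = 1 + \frac{v^{\frac{3}{2}}}{3}$)
$s{\left(K \right)} = - \frac{125}{6}$ ($s{\left(K \right)} = 5 \left(-4\right) - \frac{5}{6} = -20 - \frac{5}{6} = - \frac{125}{6}$)
$X{\left(11 \right)} \left(238 + s{\left(-6 \right)}\right) = \left(1 + \frac{11^{\frac{3}{2}}}{3}\right) \left(238 - \frac{125}{6}\right) = \left(1 + \frac{11 \sqrt{11}}{3}\right) \frac{1303}{6} = \frac{1303}{6} + \frac{14333 \sqrt{11}}{18}$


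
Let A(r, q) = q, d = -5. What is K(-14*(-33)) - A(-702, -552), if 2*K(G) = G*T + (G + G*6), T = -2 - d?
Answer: 2862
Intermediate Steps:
T = 3 (T = -2 - 1*(-5) = -2 + 5 = 3)
K(G) = 5*G (K(G) = (G*3 + (G + G*6))/2 = (3*G + (G + 6*G))/2 = (3*G + 7*G)/2 = (10*G)/2 = 5*G)
K(-14*(-33)) - A(-702, -552) = 5*(-14*(-33)) - 1*(-552) = 5*462 + 552 = 2310 + 552 = 2862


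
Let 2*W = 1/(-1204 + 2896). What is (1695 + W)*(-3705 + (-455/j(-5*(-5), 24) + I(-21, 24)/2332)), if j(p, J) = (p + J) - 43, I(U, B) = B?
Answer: -75858855971039/11837232 ≈ -6.4085e+6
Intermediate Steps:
W = 1/3384 (W = 1/(2*(-1204 + 2896)) = (½)/1692 = (½)*(1/1692) = 1/3384 ≈ 0.00029551)
j(p, J) = -43 + J + p (j(p, J) = (J + p) - 43 = -43 + J + p)
(1695 + W)*(-3705 + (-455/j(-5*(-5), 24) + I(-21, 24)/2332)) = (1695 + 1/3384)*(-3705 + (-455/(-43 + 24 - 5*(-5)) + 24/2332)) = 5735881*(-3705 + (-455/(-43 + 24 + 25) + 24*(1/2332)))/3384 = 5735881*(-3705 + (-455/6 + 6/583))/3384 = 5735881*(-3705 - 265229/3498)/3384 = (5735881/3384)*(-13225319/3498) = -75858855971039/11837232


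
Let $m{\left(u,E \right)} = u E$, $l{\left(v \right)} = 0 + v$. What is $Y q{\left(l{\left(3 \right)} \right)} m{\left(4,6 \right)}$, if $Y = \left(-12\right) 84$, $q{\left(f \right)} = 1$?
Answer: $-24192$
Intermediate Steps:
$l{\left(v \right)} = v$
$m{\left(u,E \right)} = E u$
$Y = -1008$
$Y q{\left(l{\left(3 \right)} \right)} m{\left(4,6 \right)} = - 1008 \cdot 1 \cdot 6 \cdot 4 = - 1008 \cdot 1 \cdot 24 = \left(-1008\right) 24 = -24192$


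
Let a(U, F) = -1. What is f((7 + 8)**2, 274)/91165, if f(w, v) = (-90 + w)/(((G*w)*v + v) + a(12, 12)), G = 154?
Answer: 9/57703634303 ≈ 1.5597e-10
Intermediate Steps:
f(w, v) = (-90 + w)/(-1 + v + 154*v*w) (f(w, v) = (-90 + w)/(((154*w)*v + v) - 1) = (-90 + w)/((154*v*w + v) - 1) = (-90 + w)/((v + 154*v*w) - 1) = (-90 + w)/(-1 + v + 154*v*w))
f((7 + 8)**2, 274)/91165 = ((-90 + (7 + 8)**2)/(-1 + 274 + 154*274*(7 + 8)**2))/91165 = ((-90 + 15**2)/(-1 + 274 + 154*274*15**2))*(1/91165) = ((-90 + 225)/(-1 + 274 + 154*274*225))*(1/91165) = (135/(-1 + 274 + 9494100))*(1/91165) = (135/9494373)*(1/91165) = ((1/9494373)*135)*(1/91165) = (45/3164791)*(1/91165) = 9/57703634303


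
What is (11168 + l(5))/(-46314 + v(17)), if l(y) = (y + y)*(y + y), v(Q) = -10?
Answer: -9/37 ≈ -0.24324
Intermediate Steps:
l(y) = 4*y² (l(y) = (2*y)*(2*y) = 4*y²)
(11168 + l(5))/(-46314 + v(17)) = (11168 + 4*5²)/(-46314 - 10) = (11168 + 4*25)/(-46324) = (11168 + 100)*(-1/46324) = 11268*(-1/46324) = -9/37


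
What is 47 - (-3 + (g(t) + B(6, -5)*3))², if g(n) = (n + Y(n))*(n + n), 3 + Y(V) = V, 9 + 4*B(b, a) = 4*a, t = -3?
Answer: -12937/16 ≈ -808.56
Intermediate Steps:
B(b, a) = -9/4 + a (B(b, a) = -9/4 + (4*a)/4 = -9/4 + a)
Y(V) = -3 + V
g(n) = 2*n*(-3 + 2*n) (g(n) = (n + (-3 + n))*(n + n) = (-3 + 2*n)*(2*n) = 2*n*(-3 + 2*n))
47 - (-3 + (g(t) + B(6, -5)*3))² = 47 - (-3 + (2*(-3)*(-3 + 2*(-3)) + (-9/4 - 5)*3))² = 47 - (-3 + (2*(-3)*(-3 - 6) - 29/4*3))² = 47 - (-3 + (2*(-3)*(-9) - 87/4))² = 47 - (-3 + (54 - 87/4))² = 47 - (-3 + 129/4)² = 47 - (117/4)² = 47 - 1*13689/16 = 47 - 13689/16 = -12937/16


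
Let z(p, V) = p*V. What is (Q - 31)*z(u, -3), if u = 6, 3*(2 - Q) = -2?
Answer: 510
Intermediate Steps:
Q = 8/3 (Q = 2 - ⅓*(-2) = 2 + ⅔ = 8/3 ≈ 2.6667)
z(p, V) = V*p
(Q - 31)*z(u, -3) = (8/3 - 31)*(-3*6) = -85/3*(-18) = 510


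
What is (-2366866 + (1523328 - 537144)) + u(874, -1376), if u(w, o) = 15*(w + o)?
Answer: -1388212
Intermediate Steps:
u(w, o) = 15*o + 15*w (u(w, o) = 15*(o + w) = 15*o + 15*w)
(-2366866 + (1523328 - 537144)) + u(874, -1376) = (-2366866 + (1523328 - 537144)) + (15*(-1376) + 15*874) = (-2366866 + 986184) + (-20640 + 13110) = -1380682 - 7530 = -1388212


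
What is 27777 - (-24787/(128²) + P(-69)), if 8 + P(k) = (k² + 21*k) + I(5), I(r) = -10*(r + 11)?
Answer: 403611859/16384 ≈ 24635.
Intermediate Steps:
I(r) = -110 - 10*r (I(r) = -10*(11 + r) = -110 - 10*r)
P(k) = -168 + k² + 21*k (P(k) = -8 + ((k² + 21*k) + (-110 - 10*5)) = -8 + ((k² + 21*k) + (-110 - 50)) = -8 + ((k² + 21*k) - 160) = -8 + (-160 + k² + 21*k) = -168 + k² + 21*k)
27777 - (-24787/(128²) + P(-69)) = 27777 - (-24787/(128²) + (-168 + (-69)² + 21*(-69))) = 27777 - (-24787/16384 + (-168 + 4761 - 1449)) = 27777 - (-24787*1/16384 + 3144) = 27777 - (-24787/16384 + 3144) = 27777 - 1*51486509/16384 = 27777 - 51486509/16384 = 403611859/16384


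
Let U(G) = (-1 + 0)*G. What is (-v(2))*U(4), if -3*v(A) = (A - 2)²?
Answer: 0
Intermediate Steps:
U(G) = -G
v(A) = -(-2 + A)²/3 (v(A) = -(A - 2)²/3 = -(-2 + A)²/3)
(-v(2))*U(4) = (-(-1)*(-2 + 2)²/3)*(-1*4) = -(-1)*0²/3*(-4) = -(-1)*0/3*(-4) = -1*0*(-4) = 0*(-4) = 0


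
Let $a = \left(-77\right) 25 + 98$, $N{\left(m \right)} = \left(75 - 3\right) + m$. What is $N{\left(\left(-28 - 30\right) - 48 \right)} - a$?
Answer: $1793$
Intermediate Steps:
$N{\left(m \right)} = 72 + m$
$a = -1827$ ($a = -1925 + 98 = -1827$)
$N{\left(\left(-28 - 30\right) - 48 \right)} - a = \left(72 - 106\right) - -1827 = \left(72 - 106\right) + 1827 = -34 + 1827 = 1793$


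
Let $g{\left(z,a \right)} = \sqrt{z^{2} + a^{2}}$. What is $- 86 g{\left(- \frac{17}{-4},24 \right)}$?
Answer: $- \frac{43 \sqrt{9505}}{2} \approx -2096.1$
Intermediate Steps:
$g{\left(z,a \right)} = \sqrt{a^{2} + z^{2}}$
$- 86 g{\left(- \frac{17}{-4},24 \right)} = - 86 \sqrt{24^{2} + \left(- \frac{17}{-4}\right)^{2}} = - 86 \sqrt{576 + \left(\left(-17\right) \left(- \frac{1}{4}\right)\right)^{2}} = - 86 \sqrt{576 + \left(\frac{17}{4}\right)^{2}} = - 86 \sqrt{576 + \frac{289}{16}} = - 86 \sqrt{\frac{9505}{16}} = - 86 \frac{\sqrt{9505}}{4} = - \frac{43 \sqrt{9505}}{2}$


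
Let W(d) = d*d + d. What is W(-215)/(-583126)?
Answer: -23005/291563 ≈ -0.078902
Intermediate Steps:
W(d) = d + d² (W(d) = d² + d = d + d²)
W(-215)/(-583126) = -215*(1 - 215)/(-583126) = -215*(-214)*(-1/583126) = 46010*(-1/583126) = -23005/291563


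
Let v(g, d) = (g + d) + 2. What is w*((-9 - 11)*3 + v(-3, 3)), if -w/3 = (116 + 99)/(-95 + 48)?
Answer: -37410/47 ≈ -795.96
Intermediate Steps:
v(g, d) = 2 + d + g (v(g, d) = (d + g) + 2 = 2 + d + g)
w = 645/47 (w = -3*(116 + 99)/(-95 + 48) = -645/(-47) = -645*(-1)/47 = -3*(-215/47) = 645/47 ≈ 13.723)
w*((-9 - 11)*3 + v(-3, 3)) = 645*((-9 - 11)*3 + (2 + 3 - 3))/47 = 645*(-20*3 + 2)/47 = 645*(-60 + 2)/47 = (645/47)*(-58) = -37410/47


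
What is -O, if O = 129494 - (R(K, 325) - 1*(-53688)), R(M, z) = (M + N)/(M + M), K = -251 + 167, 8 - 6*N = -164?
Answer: -19103029/252 ≈ -75806.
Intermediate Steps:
N = 86/3 (N = 4/3 - ⅙*(-164) = 4/3 + 82/3 = 86/3 ≈ 28.667)
K = -84
R(M, z) = (86/3 + M)/(2*M) (R(M, z) = (M + 86/3)/(M + M) = (86/3 + M)/((2*M)) = (86/3 + M)*(1/(2*M)) = (86/3 + M)/(2*M))
O = 19103029/252 (O = 129494 - ((⅙)*(86 + 3*(-84))/(-84) - 1*(-53688)) = 129494 - ((⅙)*(-1/84)*(86 - 252) + 53688) = 129494 - ((⅙)*(-1/84)*(-166) + 53688) = 129494 - (83/252 + 53688) = 129494 - 1*13529459/252 = 129494 - 13529459/252 = 19103029/252 ≈ 75806.)
-O = -1*19103029/252 = -19103029/252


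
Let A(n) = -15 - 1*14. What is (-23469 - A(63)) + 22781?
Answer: -659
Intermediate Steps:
A(n) = -29 (A(n) = -15 - 14 = -29)
(-23469 - A(63)) + 22781 = (-23469 - 1*(-29)) + 22781 = (-23469 + 29) + 22781 = -23440 + 22781 = -659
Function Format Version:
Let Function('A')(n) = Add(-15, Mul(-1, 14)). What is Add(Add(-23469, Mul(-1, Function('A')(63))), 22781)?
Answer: -659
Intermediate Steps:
Function('A')(n) = -29 (Function('A')(n) = Add(-15, -14) = -29)
Add(Add(-23469, Mul(-1, Function('A')(63))), 22781) = Add(Add(-23469, Mul(-1, -29)), 22781) = Add(Add(-23469, 29), 22781) = Add(-23440, 22781) = -659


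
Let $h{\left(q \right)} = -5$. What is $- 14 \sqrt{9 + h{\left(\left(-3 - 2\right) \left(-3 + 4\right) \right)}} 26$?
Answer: $-728$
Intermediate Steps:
$- 14 \sqrt{9 + h{\left(\left(-3 - 2\right) \left(-3 + 4\right) \right)}} 26 = - 14 \sqrt{9 - 5} \cdot 26 = - 14 \sqrt{4} \cdot 26 = \left(-14\right) 2 \cdot 26 = \left(-28\right) 26 = -728$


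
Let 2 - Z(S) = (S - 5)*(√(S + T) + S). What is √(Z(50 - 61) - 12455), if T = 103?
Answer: √(-12629 + 32*√23) ≈ 111.69*I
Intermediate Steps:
Z(S) = 2 - (-5 + S)*(S + √(103 + S)) (Z(S) = 2 - (S - 5)*(√(S + 103) + S) = 2 - (-5 + S)*(√(103 + S) + S) = 2 - (-5 + S)*(S + √(103 + S)))
√(Z(50 - 61) - 12455) = √((2 - (50 - 61)² + 5*(50 - 61) + 5*√(103 + (50 - 61)) - (50 - 61)*√(103 + (50 - 61))) - 12455) = √((2 - 1*(-11)² + 5*(-11) + 5*√(103 - 11) - 1*(-11)*√(103 - 11)) - 12455) = √((2 - 1*121 - 55 + 5*√92 - 1*(-11)*√92) - 12455) = √((2 - 121 - 55 + 5*(2*√23) - 1*(-11)*2*√23) - 12455) = √((2 - 121 - 55 + 10*√23 + 22*√23) - 12455) = √((-174 + 32*√23) - 12455) = √(-12629 + 32*√23)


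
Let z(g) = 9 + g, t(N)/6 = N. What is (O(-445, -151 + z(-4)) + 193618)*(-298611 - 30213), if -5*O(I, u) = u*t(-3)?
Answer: -317467076688/5 ≈ -6.3493e+10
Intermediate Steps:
t(N) = 6*N
O(I, u) = 18*u/5 (O(I, u) = -u*6*(-3)/5 = -u*(-18)/5 = -(-18)*u/5 = 18*u/5)
(O(-445, -151 + z(-4)) + 193618)*(-298611 - 30213) = (18*(-151 + (9 - 4))/5 + 193618)*(-298611 - 30213) = (18*(-151 + 5)/5 + 193618)*(-328824) = ((18/5)*(-146) + 193618)*(-328824) = (-2628/5 + 193618)*(-328824) = (965462/5)*(-328824) = -317467076688/5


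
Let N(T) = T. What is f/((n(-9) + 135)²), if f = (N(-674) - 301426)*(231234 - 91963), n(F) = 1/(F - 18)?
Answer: -7667944418475/3319684 ≈ -2.3098e+6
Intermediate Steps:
n(F) = 1/(-18 + F)
f = -42073769100 (f = (-674 - 301426)*(231234 - 91963) = -302100*139271 = -42073769100)
f/((n(-9) + 135)²) = -42073769100/(1/(-18 - 9) + 135)² = -42073769100/(1/(-27) + 135)² = -42073769100/(-1/27 + 135)² = -42073769100/((3644/27)²) = -42073769100/13278736/729 = -42073769100*729/13278736 = -7667944418475/3319684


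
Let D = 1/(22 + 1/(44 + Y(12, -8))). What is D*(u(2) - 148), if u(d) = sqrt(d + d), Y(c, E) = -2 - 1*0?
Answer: -6132/925 ≈ -6.6292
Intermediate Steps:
Y(c, E) = -2 (Y(c, E) = -2 + 0 = -2)
u(d) = sqrt(2)*sqrt(d) (u(d) = sqrt(2*d) = sqrt(2)*sqrt(d))
D = 42/925 (D = 1/(22 + 1/(44 - 2)) = 1/(22 + 1/42) = 1/(925/42) = 42/925 ≈ 0.045405)
D*(u(2) - 148) = 42*(sqrt(2)*sqrt(2) - 148)/925 = 42*(2 - 148)/925 = (42/925)*(-146) = -6132/925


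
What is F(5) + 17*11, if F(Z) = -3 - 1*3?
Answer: 181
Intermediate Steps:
F(Z) = -6 (F(Z) = -3 - 3 = -6)
F(5) + 17*11 = -6 + 17*11 = -6 + 187 = 181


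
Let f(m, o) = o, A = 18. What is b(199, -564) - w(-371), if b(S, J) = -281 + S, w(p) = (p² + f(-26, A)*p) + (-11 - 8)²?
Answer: -131406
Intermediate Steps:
w(p) = 361 + p² + 18*p (w(p) = (p² + 18*p) + (-11 - 8)² = (p² + 18*p) + (-19)² = (p² + 18*p) + 361 = 361 + p² + 18*p)
b(199, -564) - w(-371) = (-281 + 199) - (361 + (-371)² + 18*(-371)) = -82 - (361 + 137641 - 6678) = -82 - 1*131324 = -82 - 131324 = -131406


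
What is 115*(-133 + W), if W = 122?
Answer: -1265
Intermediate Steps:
115*(-133 + W) = 115*(-133 + 122) = 115*(-11) = -1265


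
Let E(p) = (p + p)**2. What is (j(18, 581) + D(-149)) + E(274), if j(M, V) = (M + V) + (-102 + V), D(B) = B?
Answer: 301233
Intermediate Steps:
j(M, V) = -102 + M + 2*V
E(p) = 4*p**2 (E(p) = (2*p)**2 = 4*p**2)
(j(18, 581) + D(-149)) + E(274) = ((-102 + 18 + 2*581) - 149) + 4*274**2 = ((-102 + 18 + 1162) - 149) + 4*75076 = (1078 - 149) + 300304 = 929 + 300304 = 301233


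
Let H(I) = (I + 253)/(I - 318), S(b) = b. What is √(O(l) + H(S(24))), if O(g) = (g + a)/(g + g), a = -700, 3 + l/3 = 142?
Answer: I*√10919145/2919 ≈ 1.132*I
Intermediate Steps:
l = 417 (l = -9 + 3*142 = -9 + 426 = 417)
H(I) = (253 + I)/(-318 + I)
O(g) = (-700 + g)/(2*g) (O(g) = (g - 700)/(g + g) = (-700 + g)/((2*g)) = (-700 + g)*(1/(2*g)) = (-700 + g)/(2*g))
√(O(l) + H(S(24))) = √((½)*(-700 + 417)/417 + (253 + 24)/(-318 + 24)) = √((½)*(1/417)*(-283) + 277/(-294)) = √(-283/834 - 1/294*277) = √(-283/834 - 277/294) = √(-26185/20433) = I*√10919145/2919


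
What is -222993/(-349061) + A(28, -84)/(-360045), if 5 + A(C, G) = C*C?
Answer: 80015596166/125677667745 ≈ 0.63667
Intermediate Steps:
A(C, G) = -5 + C² (A(C, G) = -5 + C*C = -5 + C²)
-222993/(-349061) + A(28, -84)/(-360045) = -222993/(-349061) + (-5 + 28²)/(-360045) = -222993*(-1/349061) + (-5 + 784)*(-1/360045) = 222993/349061 + 779*(-1/360045) = 222993/349061 - 779/360045 = 80015596166/125677667745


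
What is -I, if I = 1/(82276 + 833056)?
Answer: -1/915332 ≈ -1.0925e-6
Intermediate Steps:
I = 1/915332 ≈ 1.0925e-6
-I = -1*1/915332 = -1/915332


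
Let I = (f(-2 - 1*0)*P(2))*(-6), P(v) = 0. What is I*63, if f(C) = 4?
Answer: 0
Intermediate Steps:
I = 0 (I = (4*0)*(-6) = 0*(-6) = 0)
I*63 = 0*63 = 0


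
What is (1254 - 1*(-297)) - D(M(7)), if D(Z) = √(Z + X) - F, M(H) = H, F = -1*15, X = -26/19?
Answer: 1536 - √2033/19 ≈ 1533.6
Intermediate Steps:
X = -26/19 (X = -26*1/19 = -26/19 ≈ -1.3684)
F = -15
D(Z) = 15 + √(-26/19 + Z) (D(Z) = √(Z - 26/19) - 1*(-15) = √(-26/19 + Z) + 15 = 15 + √(-26/19 + Z))
(1254 - 1*(-297)) - D(M(7)) = (1254 - 1*(-297)) - (15 + √(-494 + 361*7)/19) = (1254 + 297) - (15 + √(-494 + 2527)/19) = 1551 - (15 + √2033/19) = 1551 + (-15 - √2033/19) = 1536 - √2033/19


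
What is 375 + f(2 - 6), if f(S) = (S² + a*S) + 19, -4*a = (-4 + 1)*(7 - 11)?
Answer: 422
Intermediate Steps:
a = -3 (a = -(-4 + 1)*(7 - 11)/4 = -(-3)*(-4)/4 = -¼*12 = -3)
f(S) = 19 + S² - 3*S (f(S) = (S² - 3*S) + 19 = 19 + S² - 3*S)
375 + f(2 - 6) = 375 + (19 + (2 - 6)² - 3*(2 - 6)) = 375 + (19 + (-4)² - 3*(-4)) = 375 + (19 + 16 + 12) = 375 + 47 = 422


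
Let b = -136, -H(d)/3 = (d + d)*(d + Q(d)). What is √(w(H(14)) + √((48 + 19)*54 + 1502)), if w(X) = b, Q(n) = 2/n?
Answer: 2*√(-34 + 8*√5) ≈ 8.0278*I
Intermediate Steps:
H(d) = -6*d*(d + 2/d) (H(d) = -3*(d + d)*(d + 2/d) = -3*2*d*(d + 2/d) = -6*d*(d + 2/d))
w(X) = -136
√(w(H(14)) + √((48 + 19)*54 + 1502)) = √(-136 + √((48 + 19)*54 + 1502)) = √(-136 + √(67*54 + 1502)) = √(-136 + √(3618 + 1502)) = √(-136 + √5120) = √(-136 + 32*√5)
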